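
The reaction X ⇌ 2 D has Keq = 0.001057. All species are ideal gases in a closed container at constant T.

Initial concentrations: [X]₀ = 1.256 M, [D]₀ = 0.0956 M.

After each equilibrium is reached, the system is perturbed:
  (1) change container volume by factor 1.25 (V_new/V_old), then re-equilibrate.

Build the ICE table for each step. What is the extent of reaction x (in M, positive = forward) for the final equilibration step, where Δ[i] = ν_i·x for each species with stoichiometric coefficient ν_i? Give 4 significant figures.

x = 0.001726 M

Q₀ = 0.007277 vs Keq = 0.001057 ⇒ Q>K, reverse
Step 1:
                  X         D
  I           1.256    0.0956
  C         0.02937  -0.05874
  E           1.285   0.03686
  solve Keq expr → x = -0.02937; check Q = 0.001057
Then change container volume by factor 1.25 (V_new/V_old).
Step 2:
                  X         D
  I           1.028   0.02949
  C       -0.001726  0.003453
  E           1.027   0.03294
  solve Keq expr → x = 0.001726; check Q = 0.001057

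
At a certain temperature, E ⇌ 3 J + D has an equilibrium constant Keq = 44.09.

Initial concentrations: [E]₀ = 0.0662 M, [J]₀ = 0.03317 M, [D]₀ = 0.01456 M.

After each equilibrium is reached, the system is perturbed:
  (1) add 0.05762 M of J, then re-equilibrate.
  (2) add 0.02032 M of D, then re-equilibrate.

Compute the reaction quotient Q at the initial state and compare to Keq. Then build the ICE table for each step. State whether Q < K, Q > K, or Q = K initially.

Q₀ = 8.0268e-06; Q < K (proceeds forward)

Q₀ = 8.0268e-06 vs Keq = 44.09 ⇒ Q<K, forward
Step 1:
                   E          J          D
  Initial     0.0662    0.03317    0.01456
  Change    -0.06618     0.1985    0.06618
  Equil   2.2778e-05     0.2317    0.08074
  solve Keq expr → x = 0.06618; check Q = 44.09
Then add 0.05762 M of J.
Step 2:
                   E          J          D
  Initial 2.2778e-05     0.2893    0.08074
  Change  2.1528e-05 -6.4585e-05 -2.1528e-05
  Equil   4.4307e-05     0.2893    0.08072
  solve Keq expr → x = -2.1528e-05; check Q = 44.09
Then add 0.02032 M of D.
Step 3:
                   E          J          D
  Initial 4.4307e-05     0.2893      0.101
  Change  1.1129e-05 -3.3386e-05 -1.1129e-05
  Equil   5.5436e-05     0.2892      0.101
  solve Keq expr → x = -1.1129e-05; check Q = 44.09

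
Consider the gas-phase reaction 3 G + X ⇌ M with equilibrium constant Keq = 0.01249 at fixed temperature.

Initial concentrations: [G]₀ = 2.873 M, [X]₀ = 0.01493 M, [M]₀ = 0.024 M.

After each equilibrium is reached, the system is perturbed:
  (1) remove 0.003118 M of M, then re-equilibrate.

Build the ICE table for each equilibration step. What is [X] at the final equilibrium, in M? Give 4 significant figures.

Q₀ = 0.06779 vs Keq = 0.01249 ⇒ Q>K, reverse
Step 1:
                    G           X           M
  Initial       2.873     0.01493       0.024
  Change      0.04435     0.01478    -0.01478
  Equil         2.917     0.02971    0.009215
  solve Keq expr → x = -0.01478; check Q = 0.01249
Then remove 0.003118 M of M.
Step 2:
                    G           X           M
  Initial       2.917     0.02971    0.006097
  Change       -0.007   -0.002333    0.002333
  Equil          2.91     0.02738    0.008431
  solve Keq expr → x = 0.002333; check Q = 0.01249

[X]_eq = 0.02738 M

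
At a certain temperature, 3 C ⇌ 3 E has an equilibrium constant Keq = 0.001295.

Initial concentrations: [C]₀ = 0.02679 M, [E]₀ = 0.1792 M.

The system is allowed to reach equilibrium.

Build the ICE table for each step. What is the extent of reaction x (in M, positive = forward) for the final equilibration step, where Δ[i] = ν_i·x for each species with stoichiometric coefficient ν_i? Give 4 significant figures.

Q₀ = 299.3 vs Keq = 0.001295 ⇒ Q>K, reverse
Step 1:
                  C         E
  I         0.02679    0.1792
  C           0.159    -0.159
  E          0.1857   0.02025
  solve Keq expr → x = -0.05298; check Q = 0.001295

x = -0.05298 M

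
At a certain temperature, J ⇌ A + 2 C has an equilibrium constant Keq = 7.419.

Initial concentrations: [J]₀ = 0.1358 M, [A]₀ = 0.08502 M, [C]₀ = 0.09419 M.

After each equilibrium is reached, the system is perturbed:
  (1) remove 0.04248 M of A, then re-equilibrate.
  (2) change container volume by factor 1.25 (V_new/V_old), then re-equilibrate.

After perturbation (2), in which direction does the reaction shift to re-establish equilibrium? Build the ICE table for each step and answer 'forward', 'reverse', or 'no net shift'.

Direction: forward

Q₀ = 0.005554 vs Keq = 7.419 ⇒ Q<K, forward
Step 1:
                    J           A           C
  init         0.1358     0.08502     0.09419
  Δ            -0.132       0.132      0.2641
  eq         0.003756      0.2171      0.3583
  solve Keq expr → x = 0.132; check Q = 7.419
Then remove 0.04248 M of A.
Step 2:
                    J           A           C
  init       0.003756      0.1746      0.3583
  Δ       -6.9917e-04  6.9917e-04    0.001398
  eq         0.003056      0.1753      0.3597
  solve Keq expr → x = 6.9917e-04; check Q = 7.419
Then change container volume by factor 1.25 (V_new/V_old).
Step 3:
                    J           A           C
  init       0.002445      0.1402      0.2877
  Δ       -8.5205e-04  8.5205e-04    0.001704
  eq         0.001593      0.1411      0.2894
  solve Keq expr → x = 8.5205e-04; check Q = 7.419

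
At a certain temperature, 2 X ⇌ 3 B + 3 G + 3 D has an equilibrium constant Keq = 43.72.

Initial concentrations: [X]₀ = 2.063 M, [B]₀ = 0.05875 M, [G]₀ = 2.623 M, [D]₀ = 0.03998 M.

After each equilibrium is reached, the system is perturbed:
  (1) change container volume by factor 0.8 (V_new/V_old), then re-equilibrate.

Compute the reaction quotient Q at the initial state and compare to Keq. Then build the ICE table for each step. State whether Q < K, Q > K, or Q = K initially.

Q₀ = 5.4948e-08 vs Keq = 43.72 ⇒ Q<K, forward
Step 1:
                    X           B           G           D
  init          2.063     0.05875       2.623     0.03998
  Δ           -0.6932        1.04        1.04        1.04
  eq             1.37       1.099       3.663        1.08
  solve Keq expr → x = 0.3466; check Q = 43.72
Then change container volume by factor 0.8 (V_new/V_old).
Step 2:
                    X           B           G           D
  init          1.712       1.373       4.579        1.35
  Δ            0.1657     -0.2486     -0.2486     -0.2486
  eq            1.878       1.125        4.33       1.101
  solve Keq expr → x = -0.08286; check Q = 43.72

Q₀ = 5.4948e-08; Q < K (proceeds forward)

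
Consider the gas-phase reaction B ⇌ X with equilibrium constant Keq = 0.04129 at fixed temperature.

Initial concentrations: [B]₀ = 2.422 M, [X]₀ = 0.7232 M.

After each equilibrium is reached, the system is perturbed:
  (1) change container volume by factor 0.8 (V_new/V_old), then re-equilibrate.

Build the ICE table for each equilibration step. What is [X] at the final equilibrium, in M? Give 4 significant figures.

[X]_eq = 0.1559 M

Q₀ = 0.2986 vs Keq = 0.04129 ⇒ Q>K, reverse
Step 1:
                   B          X
  I            2.422     0.7232
  C           0.5985    -0.5985
  E             3.02     0.1247
  solve Keq expr → x = -0.5985; check Q = 0.04129
Then change container volume by factor 0.8 (V_new/V_old).
Step 2:
                   B          X
  I            3.776     0.1559
  C                0          0
  E            3.776     0.1559
  solve Keq expr → x = 0; check Q = 0.04129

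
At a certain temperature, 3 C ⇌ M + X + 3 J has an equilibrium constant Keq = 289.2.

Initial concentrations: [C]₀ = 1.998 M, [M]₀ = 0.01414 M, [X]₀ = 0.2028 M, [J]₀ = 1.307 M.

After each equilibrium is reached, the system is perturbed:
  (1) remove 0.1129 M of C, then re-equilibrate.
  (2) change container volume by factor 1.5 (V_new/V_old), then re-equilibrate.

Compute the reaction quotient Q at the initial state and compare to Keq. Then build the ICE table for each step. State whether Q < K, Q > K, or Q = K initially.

Q₀ = 8.0271e-04; Q < K (proceeds forward)

Q₀ = 8.0271e-04 vs Keq = 289.2 ⇒ Q<K, forward
Step 1:
                   C          M          X          J
  Initial      1.998    0.01414     0.2028      1.307
  Change       -1.66     0.5532     0.5532       1.66
  Equil       0.3383     0.5674      0.756      2.967
  solve Keq expr → x = 0.5532; check Q = 289.2
Then remove 0.1129 M of C.
Step 2:
                   C          M          X          J
  Initial     0.2254     0.5674      0.756      2.967
  Change     0.09198   -0.03066   -0.03066   -0.09198
  Equil       0.3174     0.5367     0.7254      2.875
  solve Keq expr → x = -0.03066; check Q = 289.2
Then change container volume by factor 1.5 (V_new/V_old).
Step 3:
                   C          M          X          J
  Initial     0.2116     0.3578     0.4836      1.916
  Change    -0.04273    0.01424    0.01424    0.04273
  Equil       0.1689      0.372     0.4978      1.959
  solve Keq expr → x = 0.01424; check Q = 289.2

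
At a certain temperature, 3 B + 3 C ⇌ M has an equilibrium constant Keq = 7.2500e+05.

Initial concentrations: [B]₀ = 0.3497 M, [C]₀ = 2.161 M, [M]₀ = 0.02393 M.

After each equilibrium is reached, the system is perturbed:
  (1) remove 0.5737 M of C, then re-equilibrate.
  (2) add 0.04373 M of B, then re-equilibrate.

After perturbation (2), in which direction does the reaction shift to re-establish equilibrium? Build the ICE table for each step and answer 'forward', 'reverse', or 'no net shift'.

Direction: forward

Q₀ = 0.05545 vs Keq = 7.2500e+05 ⇒ Q<K, forward
Step 1:
                  B         C         M
  Initial    0.3497     2.161   0.02393
  Change    -0.3465   -0.3465    0.1155
  Equil    0.003181     1.814    0.1394
  solve Keq expr → x = 0.1155; check Q = 7.2500e+05
Then remove 0.5737 M of C.
Step 2:
                  B         C         M
  Initial  0.003181     1.241    0.1394
  Change    0.00146   0.00146 -4.8667e-04
  Equil    0.004641     1.242    0.1389
  solve Keq expr → x = -4.8667e-04; check Q = 7.2500e+05
Then add 0.04373 M of B.
Step 3:
                  B         C         M
  Initial   0.04837     1.242    0.1389
  Change    -0.0434   -0.0434   0.01447
  Equil    0.004971     1.199    0.1534
  solve Keq expr → x = 0.01447; check Q = 7.2500e+05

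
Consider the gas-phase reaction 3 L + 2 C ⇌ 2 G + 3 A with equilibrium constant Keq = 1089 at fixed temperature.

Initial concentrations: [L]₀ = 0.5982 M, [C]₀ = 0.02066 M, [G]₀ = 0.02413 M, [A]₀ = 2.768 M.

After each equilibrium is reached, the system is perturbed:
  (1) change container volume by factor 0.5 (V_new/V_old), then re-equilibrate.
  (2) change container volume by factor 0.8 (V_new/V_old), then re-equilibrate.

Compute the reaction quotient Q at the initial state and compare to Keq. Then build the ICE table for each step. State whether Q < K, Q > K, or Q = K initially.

Q₀ = 135.1; Q < K (proceeds forward)

Q₀ = 135.1 vs Keq = 1089 ⇒ Q<K, forward
Step 1:
                   L          C          G          A
  Initial     0.5982    0.02066    0.02413      2.768
  Change    -0.01487  -0.009911   0.009911    0.01487
  Equil       0.5833    0.01075    0.03404      2.783
  solve Keq expr → x = 0.004956; check Q = 1089
Then change container volume by factor 0.5 (V_new/V_old).
Step 2:
                   L          C          G          A
  Initial      1.167     0.0215    0.06808      5.566
  Change           0          0          0          0
  Equil        1.167     0.0215    0.06808      5.566
  solve Keq expr → x = 0; check Q = 1089
Then change container volume by factor 0.8 (V_new/V_old).
Step 3:
                   L          C          G          A
  Initial      1.458    0.02687     0.0851      6.957
  Change           0          0          0          0
  Equil        1.458    0.02687     0.0851      6.957
  solve Keq expr → x = 0; check Q = 1089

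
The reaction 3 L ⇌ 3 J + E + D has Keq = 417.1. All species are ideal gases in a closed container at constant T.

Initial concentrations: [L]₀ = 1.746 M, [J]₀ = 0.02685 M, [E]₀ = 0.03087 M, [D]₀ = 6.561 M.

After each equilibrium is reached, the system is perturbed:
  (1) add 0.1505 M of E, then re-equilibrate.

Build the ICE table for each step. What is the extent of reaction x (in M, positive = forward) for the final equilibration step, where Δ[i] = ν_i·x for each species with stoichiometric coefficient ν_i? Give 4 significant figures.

x = -0.007031 M

Q₀ = 7.3656e-07 vs Keq = 417.1 ⇒ Q<K, forward
Step 1:
                   L          J          E          D
  Initial      1.746    0.02685    0.03087      6.561
  Change      -1.444      1.444     0.4814     0.4814
  Equil       0.3019      1.471     0.5122      7.042
  solve Keq expr → x = 0.4814; check Q = 417.1
Then add 0.1505 M of E.
Step 2:
                   L          J          E          D
  Initial     0.3019      1.471     0.6627      7.042
  Change     0.02109   -0.02109  -0.007031  -0.007031
  Equil        0.323       1.45     0.6557      7.035
  solve Keq expr → x = -0.007031; check Q = 417.1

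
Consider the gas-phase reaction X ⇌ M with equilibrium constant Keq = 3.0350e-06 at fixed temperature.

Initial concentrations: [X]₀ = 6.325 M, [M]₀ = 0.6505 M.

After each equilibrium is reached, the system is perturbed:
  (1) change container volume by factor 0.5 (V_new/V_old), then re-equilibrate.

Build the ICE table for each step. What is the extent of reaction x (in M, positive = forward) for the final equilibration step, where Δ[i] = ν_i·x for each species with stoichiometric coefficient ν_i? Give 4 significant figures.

Q₀ = 0.1028 vs Keq = 3.0350e-06 ⇒ Q>K, reverse
Step 1:
                   X          M
  Initial      6.325     0.6505
  Change      0.6505    -0.6505
  Equil        6.975 2.1171e-05
  solve Keq expr → x = -0.6505; check Q = 3.0350e-06
Then change container volume by factor 0.5 (V_new/V_old).
Step 2:
                   X          M
  Initial      13.95 4.2341e-05
  Change           0          0
  Equil        13.95 4.2341e-05
  solve Keq expr → x = 0; check Q = 3.0350e-06

x = 0 M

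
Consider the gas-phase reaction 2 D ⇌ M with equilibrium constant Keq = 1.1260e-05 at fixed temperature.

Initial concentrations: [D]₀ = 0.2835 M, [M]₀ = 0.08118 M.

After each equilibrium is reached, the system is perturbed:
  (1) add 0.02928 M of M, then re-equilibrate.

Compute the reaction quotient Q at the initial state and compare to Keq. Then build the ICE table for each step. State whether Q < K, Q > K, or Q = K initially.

Q₀ = 1.01; Q > K (proceeds reverse)

Q₀ = 1.01 vs Keq = 1.1260e-05 ⇒ Q>K, reverse
Step 1:
                  D         M
  Initial    0.2835   0.08118
  Change     0.1624  -0.08118
  Equil      0.4459 2.2383e-06
  solve Keq expr → x = -0.08118; check Q = 1.1260e-05
Then add 0.02928 M of M.
Step 2:
                  D         M
  Initial    0.4459   0.02928
  Change    0.05856  -0.02928
  Equil      0.5044 2.8649e-06
  solve Keq expr → x = -0.02928; check Q = 1.1260e-05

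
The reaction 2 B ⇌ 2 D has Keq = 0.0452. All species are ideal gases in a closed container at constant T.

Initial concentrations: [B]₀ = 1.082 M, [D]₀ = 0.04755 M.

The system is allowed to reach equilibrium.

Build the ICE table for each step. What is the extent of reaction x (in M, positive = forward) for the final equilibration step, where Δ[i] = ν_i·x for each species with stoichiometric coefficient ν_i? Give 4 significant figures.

x = 0.07525 M

Q₀ = 0.001931 vs Keq = 0.0452 ⇒ Q<K, forward
Step 1:
                    B           D
  Initial       1.082     0.04755
  Change      -0.1505      0.1505
  Equil        0.9315       0.198
  solve Keq expr → x = 0.07525; check Q = 0.0452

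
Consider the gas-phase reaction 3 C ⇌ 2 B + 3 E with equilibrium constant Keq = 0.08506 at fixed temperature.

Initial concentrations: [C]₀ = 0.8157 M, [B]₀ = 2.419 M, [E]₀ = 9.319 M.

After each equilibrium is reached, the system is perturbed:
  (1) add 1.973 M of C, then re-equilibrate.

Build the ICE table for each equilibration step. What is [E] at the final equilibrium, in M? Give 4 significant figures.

[E]_eq = 6.115 M

Q₀ = 8725 vs Keq = 0.08506 ⇒ Q>K, reverse
Step 1:
                    C           B           E
  Initial      0.8157       2.419       9.319
  Change         3.37      -2.247       -3.37
  Equil         4.186      0.1722       5.949
  solve Keq expr → x = -1.123; check Q = 0.08506
Then add 1.973 M of C.
Step 2:
                    C           B           E
  Initial       6.159      0.1722       5.949
  Change      -0.1662      0.1108      0.1662
  Equil         5.993       0.283       6.115
  solve Keq expr → x = 0.0554; check Q = 0.08506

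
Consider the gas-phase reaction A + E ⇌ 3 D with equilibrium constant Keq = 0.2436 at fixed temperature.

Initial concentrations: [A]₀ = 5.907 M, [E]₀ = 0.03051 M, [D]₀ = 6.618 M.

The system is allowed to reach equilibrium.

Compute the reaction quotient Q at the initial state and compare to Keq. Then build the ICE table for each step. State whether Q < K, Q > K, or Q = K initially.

Q₀ = 1608; Q > K (proceeds reverse)

Q₀ = 1608 vs Keq = 0.2436 ⇒ Q>K, reverse
Step 1:
                    A           E           D
  init          5.907     0.03051       6.618
  Δ             1.713       1.713      -5.139
  eq             7.62       1.743       1.479
  solve Keq expr → x = -1.713; check Q = 0.2436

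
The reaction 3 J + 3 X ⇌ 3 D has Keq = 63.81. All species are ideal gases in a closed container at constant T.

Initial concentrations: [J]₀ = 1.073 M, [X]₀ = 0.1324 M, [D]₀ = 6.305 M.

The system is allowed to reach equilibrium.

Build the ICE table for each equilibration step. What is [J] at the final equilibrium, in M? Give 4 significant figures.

[J]_eq = 1.747 M

Q₀ = 8.7416e+04 vs Keq = 63.81 ⇒ Q>K, reverse
Step 1:
                    J           X           D
  Initial       1.073      0.1324       6.305
  Change       0.6741      0.6741     -0.6741
  Equil         1.747      0.8065       5.631
  solve Keq expr → x = -0.2247; check Q = 63.81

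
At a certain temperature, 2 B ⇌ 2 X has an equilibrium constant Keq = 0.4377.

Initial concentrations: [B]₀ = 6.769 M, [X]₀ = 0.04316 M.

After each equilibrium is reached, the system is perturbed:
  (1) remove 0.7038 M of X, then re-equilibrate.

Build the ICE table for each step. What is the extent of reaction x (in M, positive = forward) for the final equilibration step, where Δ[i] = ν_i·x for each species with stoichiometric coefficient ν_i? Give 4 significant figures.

x = 0.2118 M

Q₀ = 4.0655e-05 vs Keq = 0.4377 ⇒ Q<K, forward
Step 1:
                    B           X
  I             6.769     0.04316
  C            -2.669       2.669
  E               4.1       2.712
  solve Keq expr → x = 1.335; check Q = 0.4377
Then remove 0.7038 M of X.
Step 2:
                    B           X
  I               4.1       2.009
  C           -0.4236      0.4236
  E             3.676       2.432
  solve Keq expr → x = 0.2118; check Q = 0.4377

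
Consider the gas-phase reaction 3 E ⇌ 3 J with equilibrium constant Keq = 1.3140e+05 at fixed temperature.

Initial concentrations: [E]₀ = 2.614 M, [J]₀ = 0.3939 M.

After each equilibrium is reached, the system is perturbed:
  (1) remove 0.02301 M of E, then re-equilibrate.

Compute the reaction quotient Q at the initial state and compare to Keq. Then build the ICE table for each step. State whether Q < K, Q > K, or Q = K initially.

Q₀ = 0.003422; Q < K (proceeds forward)

Q₀ = 0.003422 vs Keq = 1.3140e+05 ⇒ Q<K, forward
Step 1:
                  E         J
  init        2.614    0.3939
  Δ          -2.556     2.556
  eq        0.05802      2.95
  solve Keq expr → x = 0.852; check Q = 1.3140e+05
Then remove 0.02301 M of E.
Step 2:
                  E         J
  init      0.03501      2.95
  Δ         0.02257  -0.02257
  eq        0.05758     2.927
  solve Keq expr → x = -0.007522; check Q = 1.3140e+05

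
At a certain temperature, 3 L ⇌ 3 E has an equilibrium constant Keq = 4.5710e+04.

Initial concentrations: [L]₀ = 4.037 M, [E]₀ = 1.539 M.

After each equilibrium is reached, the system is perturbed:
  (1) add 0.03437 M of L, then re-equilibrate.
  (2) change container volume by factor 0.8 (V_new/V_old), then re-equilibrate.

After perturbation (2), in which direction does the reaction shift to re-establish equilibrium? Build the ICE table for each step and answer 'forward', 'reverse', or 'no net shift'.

Direction: no net shift

Q₀ = 0.0554 vs Keq = 4.5710e+04 ⇒ Q<K, forward
Step 1:
                  L         E
  I           4.037     1.539
  C          -3.885     3.885
  E          0.1517     5.424
  solve Keq expr → x = 1.295; check Q = 4.5710e+04
Then add 0.03437 M of L.
Step 2:
                  L         E
  I          0.1861     5.424
  C        -0.03343   0.03343
  E          0.1526     5.458
  solve Keq expr → x = 0.01114; check Q = 4.5710e+04
Then change container volume by factor 0.8 (V_new/V_old).
Step 3:
                  L         E
  I          0.1908     6.822
  C               0         0
  E          0.1908     6.822
  solve Keq expr → x = 0; check Q = 4.5710e+04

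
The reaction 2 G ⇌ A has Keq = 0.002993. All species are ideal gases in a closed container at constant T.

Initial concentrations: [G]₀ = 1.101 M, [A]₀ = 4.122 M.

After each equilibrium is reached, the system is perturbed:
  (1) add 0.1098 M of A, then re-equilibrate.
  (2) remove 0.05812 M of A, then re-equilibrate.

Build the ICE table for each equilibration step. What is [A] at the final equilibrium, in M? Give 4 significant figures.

Q₀ = 3.4 vs Keq = 0.002993 ⇒ Q>K, reverse
Step 1:
                   G          A
  Initial      1.101      4.122
  Change       7.773     -3.886
  Equil        8.874     0.2357
  solve Keq expr → x = -3.886; check Q = 0.002993
Then add 0.1098 M of A.
Step 2:
                   G          A
  Initial      8.874     0.3455
  Change      0.1983   -0.09915
  Equil        9.072     0.2463
  solve Keq expr → x = -0.09915; check Q = 0.002993
Then remove 0.05812 M of A.
Step 3:
                   G          A
  Initial      9.072     0.1882
  Change     -0.1049    0.05246
  Equil        8.967     0.2407
  solve Keq expr → x = 0.05246; check Q = 0.002993

[A]_eq = 0.2407 M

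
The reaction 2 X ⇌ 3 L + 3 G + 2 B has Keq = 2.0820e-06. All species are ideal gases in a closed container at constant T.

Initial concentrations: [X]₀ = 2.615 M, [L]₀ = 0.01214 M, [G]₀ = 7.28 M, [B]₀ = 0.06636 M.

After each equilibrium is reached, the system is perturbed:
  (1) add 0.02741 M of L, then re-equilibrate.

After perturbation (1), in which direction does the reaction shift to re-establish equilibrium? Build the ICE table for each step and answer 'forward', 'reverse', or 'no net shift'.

Direction: reverse

Q₀ = 4.4455e-07 vs Keq = 2.0820e-06 ⇒ Q<K, forward
Step 1:
                    X           L           G           B
  init          2.615     0.01214        7.28     0.06636
  Δ         -0.004803    0.007204    0.007204    0.004803
  eq             2.61     0.01934       7.287     0.07116
  solve Keq expr → x = 0.002401; check Q = 2.0820e-06
Then add 0.02741 M of L.
Step 2:
                    X           L           G           B
  init           2.61     0.04675       7.287     0.07116
  Δ           0.01581    -0.02372    -0.02372    -0.01581
  eq            2.626     0.02304       7.263     0.05535
  solve Keq expr → x = -0.007905; check Q = 2.0820e-06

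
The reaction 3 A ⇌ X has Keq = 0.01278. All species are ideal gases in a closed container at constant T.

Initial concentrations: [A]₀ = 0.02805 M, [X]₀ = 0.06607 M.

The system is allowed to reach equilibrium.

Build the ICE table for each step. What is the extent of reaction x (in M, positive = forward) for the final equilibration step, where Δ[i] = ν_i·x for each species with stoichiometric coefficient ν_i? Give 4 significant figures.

Q₀ = 2994 vs Keq = 0.01278 ⇒ Q>K, reverse
Step 1:
                   A          X
  I          0.02805    0.06607
  C           0.1978   -0.06592
  E           0.2258 1.4717e-04
  solve Keq expr → x = -0.06592; check Q = 0.01278

x = -0.06592 M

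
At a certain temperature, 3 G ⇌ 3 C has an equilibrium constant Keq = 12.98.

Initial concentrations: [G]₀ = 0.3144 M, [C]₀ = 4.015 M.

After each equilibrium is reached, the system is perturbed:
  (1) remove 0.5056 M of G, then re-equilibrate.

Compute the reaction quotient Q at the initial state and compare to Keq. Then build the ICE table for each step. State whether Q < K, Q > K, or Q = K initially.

Q₀ = 2083; Q > K (proceeds reverse)

Q₀ = 2083 vs Keq = 12.98 ⇒ Q>K, reverse
Step 1:
                  G         C
  I          0.3144     4.015
  C          0.9779   -0.9779
  E           1.292     3.037
  solve Keq expr → x = -0.326; check Q = 12.98
Then remove 0.5056 M of G.
Step 2:
                  G         C
  I          0.7867     3.037
  C          0.3547   -0.3547
  E           1.141     2.682
  solve Keq expr → x = -0.1182; check Q = 12.98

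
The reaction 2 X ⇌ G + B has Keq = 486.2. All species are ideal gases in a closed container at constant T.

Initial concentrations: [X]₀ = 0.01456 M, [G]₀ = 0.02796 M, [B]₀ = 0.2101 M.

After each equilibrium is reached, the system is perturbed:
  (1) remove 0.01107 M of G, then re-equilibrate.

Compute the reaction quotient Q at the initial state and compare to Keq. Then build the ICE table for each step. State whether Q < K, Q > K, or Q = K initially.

Q₀ = 27.71; Q < K (proceeds forward)

Q₀ = 27.71 vs Keq = 486.2 ⇒ Q<K, forward
Step 1:
                  X         G         B
  I         0.01456   0.02796    0.2101
  C        -0.01072  0.005359  0.005359
  E        0.003843   0.03332    0.2155
  solve Keq expr → x = 0.005359; check Q = 486.2
Then remove 0.01107 M of G.
Step 2:
                  X         G         B
  I        0.003843   0.02225    0.2155
  C       -6.7631e-04 3.3815e-04 3.3815e-04
  E        0.003166   0.02259    0.2158
  solve Keq expr → x = 3.3815e-04; check Q = 486.2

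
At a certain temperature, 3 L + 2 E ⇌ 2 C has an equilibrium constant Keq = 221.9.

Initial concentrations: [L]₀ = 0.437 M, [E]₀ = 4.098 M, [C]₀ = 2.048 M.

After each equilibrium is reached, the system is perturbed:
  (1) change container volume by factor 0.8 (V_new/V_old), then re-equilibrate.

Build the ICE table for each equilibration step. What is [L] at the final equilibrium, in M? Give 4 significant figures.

[L]_eq = 0.116 M

Q₀ = 2.993 vs Keq = 221.9 ⇒ Q<K, forward
Step 1:
                    L           E           C
  Initial       0.437       4.098       2.048
  Change      -0.3218     -0.2145      0.2145
  Equil        0.1152       3.883       2.263
  solve Keq expr → x = 0.1073; check Q = 221.9
Then change container volume by factor 0.8 (V_new/V_old).
Step 2:
                    L           E           C
  Initial       0.144       4.854       2.828
  Change       -0.028    -0.01867     0.01867
  Equil         0.116       4.836       2.847
  solve Keq expr → x = 0.009334; check Q = 221.9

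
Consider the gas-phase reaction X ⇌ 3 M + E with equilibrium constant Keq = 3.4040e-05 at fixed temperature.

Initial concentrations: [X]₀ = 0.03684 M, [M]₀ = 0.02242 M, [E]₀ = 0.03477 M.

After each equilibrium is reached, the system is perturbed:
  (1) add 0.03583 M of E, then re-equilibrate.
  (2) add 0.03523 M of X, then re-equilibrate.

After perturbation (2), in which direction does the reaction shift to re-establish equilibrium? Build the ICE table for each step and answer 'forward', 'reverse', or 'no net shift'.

Q₀ = 1.0636e-05 vs Keq = 3.4040e-05 ⇒ Q<K, forward
Step 1:
                  X         M         E
  init      0.03684   0.02242   0.03477
  Δ       -0.002951  0.008852  0.002951
  eq        0.03389   0.03127   0.03772
  solve Keq expr → x = 0.002951; check Q = 3.4040e-05
Then add 0.03583 M of E.
Step 2:
                  X         M         E
  init      0.03389   0.03127   0.07355
  Δ        0.001858 -0.005573 -0.001858
  eq        0.03575    0.0257   0.07169
  solve Keq expr → x = -0.001858; check Q = 3.4040e-05
Then add 0.03523 M of X.
Step 3:
                  X         M         E
  init      0.07098    0.0257   0.07169
  Δ       -0.002001  0.006003  0.002001
  eq        0.06898    0.0317   0.07369
  solve Keq expr → x = 0.002001; check Q = 3.4040e-05

Direction: forward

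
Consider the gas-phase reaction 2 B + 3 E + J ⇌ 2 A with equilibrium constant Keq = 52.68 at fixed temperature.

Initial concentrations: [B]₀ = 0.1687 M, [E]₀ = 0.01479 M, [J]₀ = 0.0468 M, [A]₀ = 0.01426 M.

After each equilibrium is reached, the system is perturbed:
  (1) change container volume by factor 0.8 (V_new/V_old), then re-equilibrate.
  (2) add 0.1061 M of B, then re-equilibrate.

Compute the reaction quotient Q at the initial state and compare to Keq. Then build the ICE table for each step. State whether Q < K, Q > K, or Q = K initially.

Q₀ = 4.7191e+04 vs Keq = 52.68 ⇒ Q>K, reverse
Step 1:
                  B         E         J         A
  init       0.1687   0.01479    0.0468   0.01426
  Δ         0.01241   0.01862  0.006206  -0.01241
  eq         0.1811   0.03341   0.05301  0.001848
  solve Keq expr → x = -0.006206; check Q = 52.68
Then change container volume by factor 0.8 (V_new/V_old).
Step 2:
                  B         E         J         A
  init       0.2264   0.04176   0.06626   0.00231
  Δ       -0.001065 -0.001597 -5.3234e-04  0.001065
  eq         0.2253   0.04016   0.06573  0.003375
  solve Keq expr → x = 5.3234e-04; check Q = 52.68
Then add 0.1061 M of B.
Step 3:
                  B         E         J         A
  init       0.3314   0.04016   0.06573  0.003375
  Δ       -0.001216 -0.001824 -6.0816e-04  0.001216
  eq         0.3302   0.03834   0.06512  0.004591
  solve Keq expr → x = 6.0816e-04; check Q = 52.68

Q₀ = 4.7191e+04; Q > K (proceeds reverse)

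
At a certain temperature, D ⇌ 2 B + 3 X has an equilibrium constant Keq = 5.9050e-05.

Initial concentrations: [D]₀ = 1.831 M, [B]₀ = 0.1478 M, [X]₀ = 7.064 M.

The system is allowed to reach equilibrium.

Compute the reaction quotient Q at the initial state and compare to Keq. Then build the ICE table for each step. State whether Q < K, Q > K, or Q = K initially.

Q₀ = 4.205; Q > K (proceeds reverse)

Q₀ = 4.205 vs Keq = 5.9050e-05 ⇒ Q>K, reverse
Step 1:
                    D           B           X
  init          1.831      0.1478       7.064
  Δ            0.0736     -0.1472     -0.2208
  eq            1.905  5.9241e-04       6.843
  solve Keq expr → x = -0.0736; check Q = 5.9050e-05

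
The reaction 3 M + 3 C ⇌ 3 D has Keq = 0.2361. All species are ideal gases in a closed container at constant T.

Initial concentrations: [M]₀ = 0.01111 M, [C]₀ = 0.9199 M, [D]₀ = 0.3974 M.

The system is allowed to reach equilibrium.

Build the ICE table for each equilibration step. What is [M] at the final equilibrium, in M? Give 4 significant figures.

Q₀ = 5.8792e+04 vs Keq = 0.2361 ⇒ Q>K, reverse
Step 1:
                  M         C         D
  I         0.01111    0.9199    0.3974
  C          0.2279    0.2279   -0.2279
  E           0.239     1.148    0.1695
  solve Keq expr → x = -0.07596; check Q = 0.2361

[M]_eq = 0.239 M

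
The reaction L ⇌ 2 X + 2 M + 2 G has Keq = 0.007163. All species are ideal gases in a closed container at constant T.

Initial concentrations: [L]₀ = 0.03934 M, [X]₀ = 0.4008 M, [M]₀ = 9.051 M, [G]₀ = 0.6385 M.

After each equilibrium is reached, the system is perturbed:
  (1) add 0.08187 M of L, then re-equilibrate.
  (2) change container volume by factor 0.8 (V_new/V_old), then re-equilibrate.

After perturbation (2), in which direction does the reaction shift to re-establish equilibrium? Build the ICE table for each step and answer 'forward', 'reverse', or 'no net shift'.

Q₀ = 136.4 vs Keq = 0.007163 ⇒ Q>K, reverse
Step 1:
                    L           X           M           G
  Initial     0.03934      0.4008       9.051      0.6385
  Change       0.1912     -0.3825     -0.3825     -0.3825
  Equil        0.2306     0.01831       8.669       0.256
  solve Keq expr → x = -0.1912; check Q = 0.007163
Then add 0.08187 M of L.
Step 2:
                    L           X           M           G
  Initial      0.3125     0.01831       8.669       0.256
  Change    -0.001364    0.002727    0.002727    0.002727
  Equil        0.3111     0.02104       8.671      0.2587
  solve Keq expr → x = 0.001364; check Q = 0.007163
Then change container volume by factor 0.8 (V_new/V_old).
Step 3:
                    L           X           M           G
  Initial      0.3889      0.0263       10.84      0.3234
  Change     0.005307    -0.01061    -0.01061    -0.01061
  Equil        0.3942     0.01569       10.83      0.3128
  solve Keq expr → x = -0.005307; check Q = 0.007163

Direction: reverse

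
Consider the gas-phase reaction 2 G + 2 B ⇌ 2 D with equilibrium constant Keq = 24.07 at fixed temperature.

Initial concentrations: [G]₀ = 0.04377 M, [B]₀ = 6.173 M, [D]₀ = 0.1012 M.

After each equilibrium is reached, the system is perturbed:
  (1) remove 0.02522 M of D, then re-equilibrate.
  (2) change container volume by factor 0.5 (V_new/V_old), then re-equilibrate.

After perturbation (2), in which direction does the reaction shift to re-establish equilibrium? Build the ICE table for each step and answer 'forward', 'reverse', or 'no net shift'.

Direction: forward

Q₀ = 0.1403 vs Keq = 24.07 ⇒ Q<K, forward
Step 1:
                   G          B          D
  init       0.04377      6.173     0.1012
  Δ         -0.03911   -0.03911    0.03911
  eq        0.004662      6.134     0.1403
  solve Keq expr → x = 0.01955; check Q = 24.07
Then remove 0.02522 M of D.
Step 2:
                   G          B          D
  init      0.004662      6.134     0.1151
  Δ       -8.1061e-04 -8.1061e-04 8.1061e-04
  eq        0.003852      6.133     0.1159
  solve Keq expr → x = 4.0530e-04; check Q = 24.07
Then change container volume by factor 0.5 (V_new/V_old).
Step 3:
                   G          B          D
  init      0.007704      12.27     0.2318
  Δ        -0.003788  -0.003788   0.003788
  eq        0.003916      12.26     0.2356
  solve Keq expr → x = 0.001894; check Q = 24.07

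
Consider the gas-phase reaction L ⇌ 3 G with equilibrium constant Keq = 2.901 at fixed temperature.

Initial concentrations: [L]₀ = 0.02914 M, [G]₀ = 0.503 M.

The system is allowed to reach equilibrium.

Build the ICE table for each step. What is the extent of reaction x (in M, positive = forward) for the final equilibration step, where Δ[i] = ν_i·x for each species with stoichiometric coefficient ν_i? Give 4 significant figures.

x = -0.008435 M

Q₀ = 4.367 vs Keq = 2.901 ⇒ Q>K, reverse
Step 1:
                    L           G
  I           0.02914       0.503
  C          0.008435    -0.02531
  E           0.03758      0.4777
  solve Keq expr → x = -0.008435; check Q = 2.901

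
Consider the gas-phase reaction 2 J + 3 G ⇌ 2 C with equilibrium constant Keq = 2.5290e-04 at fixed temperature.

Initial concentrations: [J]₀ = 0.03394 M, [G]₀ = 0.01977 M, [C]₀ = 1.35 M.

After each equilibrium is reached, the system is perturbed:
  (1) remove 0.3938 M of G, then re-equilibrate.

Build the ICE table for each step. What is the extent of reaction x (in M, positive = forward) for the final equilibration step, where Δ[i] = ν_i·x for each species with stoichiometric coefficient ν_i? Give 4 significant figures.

x = -0.00757 M

Q₀ = 2.0475e+08 vs Keq = 2.5290e-04 ⇒ Q>K, reverse
Step 1:
                  J         G         C
  init      0.03394   0.01977      1.35
  Δ           1.292     1.938    -1.292
  eq          1.326     1.958   0.05779
  solve Keq expr → x = -0.6461; check Q = 2.5290e-04
Then remove 0.3938 M of G.
Step 2:
                  J         G         C
  init        1.326     1.564   0.05779
  Δ         0.01514   0.02271  -0.01514
  eq          1.341     1.587   0.04264
  solve Keq expr → x = -0.00757; check Q = 2.5290e-04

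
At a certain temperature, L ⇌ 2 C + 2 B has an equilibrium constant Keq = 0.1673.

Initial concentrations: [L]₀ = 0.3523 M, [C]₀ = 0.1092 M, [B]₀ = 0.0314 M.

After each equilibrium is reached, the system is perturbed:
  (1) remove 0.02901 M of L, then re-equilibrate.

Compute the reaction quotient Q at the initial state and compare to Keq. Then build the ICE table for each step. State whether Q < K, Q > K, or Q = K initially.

Q₀ = 3.3373e-05 vs Keq = 0.1673 ⇒ Q<K, forward
Step 1:
                  L         C         B
  Initial    0.3523    0.1092    0.0314
  Change    -0.1737    0.3473    0.3473
  Equil      0.1786    0.4565    0.3787
  solve Keq expr → x = 0.1737; check Q = 0.1673
Then remove 0.02901 M of L.
Step 2:
                  L         C         B
  Initial    0.1496    0.4565    0.3787
  Change   0.006767  -0.01353  -0.01353
  Equil      0.1564     0.443    0.3652
  solve Keq expr → x = -0.006767; check Q = 0.1673

Q₀ = 3.3373e-05; Q < K (proceeds forward)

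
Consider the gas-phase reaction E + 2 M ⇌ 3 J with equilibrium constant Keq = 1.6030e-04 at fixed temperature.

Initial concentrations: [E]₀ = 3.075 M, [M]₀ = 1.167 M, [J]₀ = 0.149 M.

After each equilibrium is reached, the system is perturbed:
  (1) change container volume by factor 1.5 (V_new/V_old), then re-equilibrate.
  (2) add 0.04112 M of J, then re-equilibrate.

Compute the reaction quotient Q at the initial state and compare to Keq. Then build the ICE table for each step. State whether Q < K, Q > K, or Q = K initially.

Q₀ = 7.8990e-04 vs Keq = 1.6030e-04 ⇒ Q>K, reverse
Step 1:
                    E           M           J
  init          3.075       1.167       0.149
  Δ           0.01976     0.03952    -0.05928
  eq            3.095       1.207     0.08972
  solve Keq expr → x = -0.01976; check Q = 1.6030e-04
Then change container volume by factor 1.5 (V_new/V_old).
Step 2:
                    E           M           J
  init          2.063      0.8043     0.05981
  Δ                 0           0           0
  eq            2.063      0.8043     0.05981
  solve Keq expr → x = 0; check Q = 1.6030e-04
Then add 0.04112 M of J.
Step 3:
                    E           M           J
  init          2.063      0.8043      0.1009
  Δ           0.01323     0.02646    -0.03969
  eq            2.076      0.8308     0.06125
  solve Keq expr → x = -0.01323; check Q = 1.6030e-04

Q₀ = 7.8990e-04; Q > K (proceeds reverse)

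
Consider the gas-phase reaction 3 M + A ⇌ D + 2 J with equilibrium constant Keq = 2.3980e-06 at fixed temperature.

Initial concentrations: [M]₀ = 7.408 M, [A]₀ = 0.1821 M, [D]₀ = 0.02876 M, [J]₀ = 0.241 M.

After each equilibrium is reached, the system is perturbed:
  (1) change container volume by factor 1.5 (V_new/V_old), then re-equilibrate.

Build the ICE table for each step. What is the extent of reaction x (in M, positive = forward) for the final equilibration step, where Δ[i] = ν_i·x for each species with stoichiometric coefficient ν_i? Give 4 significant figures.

x = -0.001102 M

Q₀ = 2.2564e-05 vs Keq = 2.3980e-06 ⇒ Q>K, reverse
Step 1:
                  M         A         D         J
  I           7.408    0.1821   0.02876     0.241
  C         0.06993   0.02331  -0.02331  -0.04662
  E           7.478    0.2054  0.005451    0.1944
  solve Keq expr → x = -0.02331; check Q = 2.3980e-06
Then change container volume by factor 1.5 (V_new/V_old).
Step 2:
                  M         A         D         J
  I           4.985    0.1369  0.003634    0.1296
  C        0.003305  0.001102 -0.001102 -0.002203
  E           4.989     0.138  0.002533    0.1274
  solve Keq expr → x = -0.001102; check Q = 2.3980e-06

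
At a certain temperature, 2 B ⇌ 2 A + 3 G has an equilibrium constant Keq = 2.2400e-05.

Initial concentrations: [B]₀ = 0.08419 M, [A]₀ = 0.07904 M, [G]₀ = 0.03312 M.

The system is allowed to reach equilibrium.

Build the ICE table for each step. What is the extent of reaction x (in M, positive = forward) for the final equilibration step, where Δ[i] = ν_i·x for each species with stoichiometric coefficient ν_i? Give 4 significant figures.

x = -9.3511e-04 M

Q₀ = 3.2022e-05 vs Keq = 2.2400e-05 ⇒ Q>K, reverse
Step 1:
                   B          A          G
  I          0.08419    0.07904    0.03312
  C          0.00187   -0.00187  -0.002805
  E          0.08606    0.07717    0.03031
  solve Keq expr → x = -9.3511e-04; check Q = 2.2400e-05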